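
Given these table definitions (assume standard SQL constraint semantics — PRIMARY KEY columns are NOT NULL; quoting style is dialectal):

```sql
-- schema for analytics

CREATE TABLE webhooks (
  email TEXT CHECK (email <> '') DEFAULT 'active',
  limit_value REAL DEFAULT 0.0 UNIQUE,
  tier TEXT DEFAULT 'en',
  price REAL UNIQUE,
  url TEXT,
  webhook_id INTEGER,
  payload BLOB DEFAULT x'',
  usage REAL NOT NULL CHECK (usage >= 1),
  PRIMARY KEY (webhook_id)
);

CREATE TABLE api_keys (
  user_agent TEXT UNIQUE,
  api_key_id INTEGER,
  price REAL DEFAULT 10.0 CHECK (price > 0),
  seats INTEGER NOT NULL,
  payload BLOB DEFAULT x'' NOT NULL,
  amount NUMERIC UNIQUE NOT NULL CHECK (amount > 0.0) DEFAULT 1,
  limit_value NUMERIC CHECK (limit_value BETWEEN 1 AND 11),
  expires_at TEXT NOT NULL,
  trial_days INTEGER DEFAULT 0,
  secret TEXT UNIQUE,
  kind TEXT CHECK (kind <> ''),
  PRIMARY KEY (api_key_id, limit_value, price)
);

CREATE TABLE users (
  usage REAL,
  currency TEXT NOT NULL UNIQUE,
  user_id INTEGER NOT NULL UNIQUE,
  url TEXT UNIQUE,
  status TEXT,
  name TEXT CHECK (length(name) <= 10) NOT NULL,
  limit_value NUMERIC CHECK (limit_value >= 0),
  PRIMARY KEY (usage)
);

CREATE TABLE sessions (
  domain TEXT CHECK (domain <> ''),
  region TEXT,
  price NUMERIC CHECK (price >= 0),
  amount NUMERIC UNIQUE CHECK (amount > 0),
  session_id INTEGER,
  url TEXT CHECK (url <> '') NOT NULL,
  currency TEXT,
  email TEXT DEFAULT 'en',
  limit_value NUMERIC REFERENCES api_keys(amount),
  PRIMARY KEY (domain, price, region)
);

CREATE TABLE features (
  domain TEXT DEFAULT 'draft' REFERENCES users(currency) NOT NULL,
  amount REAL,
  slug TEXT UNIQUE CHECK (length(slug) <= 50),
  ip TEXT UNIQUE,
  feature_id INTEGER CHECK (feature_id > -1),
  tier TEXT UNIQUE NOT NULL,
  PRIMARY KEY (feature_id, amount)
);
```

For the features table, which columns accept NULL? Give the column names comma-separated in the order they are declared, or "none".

- domain: declared NOT NULL → not nullable.
- amount: part of the PRIMARY KEY, which implies NOT NULL → not nullable.
- slug: CHECK does not forbid NULL (a CHECK constraint passes when its expression is NULL) → nullable.
- ip: UNIQUE does not imply NOT NULL → nullable.
- feature_id: part of the PRIMARY KEY, which implies NOT NULL → not nullable.
- tier: declared NOT NULL → not nullable.

slug, ip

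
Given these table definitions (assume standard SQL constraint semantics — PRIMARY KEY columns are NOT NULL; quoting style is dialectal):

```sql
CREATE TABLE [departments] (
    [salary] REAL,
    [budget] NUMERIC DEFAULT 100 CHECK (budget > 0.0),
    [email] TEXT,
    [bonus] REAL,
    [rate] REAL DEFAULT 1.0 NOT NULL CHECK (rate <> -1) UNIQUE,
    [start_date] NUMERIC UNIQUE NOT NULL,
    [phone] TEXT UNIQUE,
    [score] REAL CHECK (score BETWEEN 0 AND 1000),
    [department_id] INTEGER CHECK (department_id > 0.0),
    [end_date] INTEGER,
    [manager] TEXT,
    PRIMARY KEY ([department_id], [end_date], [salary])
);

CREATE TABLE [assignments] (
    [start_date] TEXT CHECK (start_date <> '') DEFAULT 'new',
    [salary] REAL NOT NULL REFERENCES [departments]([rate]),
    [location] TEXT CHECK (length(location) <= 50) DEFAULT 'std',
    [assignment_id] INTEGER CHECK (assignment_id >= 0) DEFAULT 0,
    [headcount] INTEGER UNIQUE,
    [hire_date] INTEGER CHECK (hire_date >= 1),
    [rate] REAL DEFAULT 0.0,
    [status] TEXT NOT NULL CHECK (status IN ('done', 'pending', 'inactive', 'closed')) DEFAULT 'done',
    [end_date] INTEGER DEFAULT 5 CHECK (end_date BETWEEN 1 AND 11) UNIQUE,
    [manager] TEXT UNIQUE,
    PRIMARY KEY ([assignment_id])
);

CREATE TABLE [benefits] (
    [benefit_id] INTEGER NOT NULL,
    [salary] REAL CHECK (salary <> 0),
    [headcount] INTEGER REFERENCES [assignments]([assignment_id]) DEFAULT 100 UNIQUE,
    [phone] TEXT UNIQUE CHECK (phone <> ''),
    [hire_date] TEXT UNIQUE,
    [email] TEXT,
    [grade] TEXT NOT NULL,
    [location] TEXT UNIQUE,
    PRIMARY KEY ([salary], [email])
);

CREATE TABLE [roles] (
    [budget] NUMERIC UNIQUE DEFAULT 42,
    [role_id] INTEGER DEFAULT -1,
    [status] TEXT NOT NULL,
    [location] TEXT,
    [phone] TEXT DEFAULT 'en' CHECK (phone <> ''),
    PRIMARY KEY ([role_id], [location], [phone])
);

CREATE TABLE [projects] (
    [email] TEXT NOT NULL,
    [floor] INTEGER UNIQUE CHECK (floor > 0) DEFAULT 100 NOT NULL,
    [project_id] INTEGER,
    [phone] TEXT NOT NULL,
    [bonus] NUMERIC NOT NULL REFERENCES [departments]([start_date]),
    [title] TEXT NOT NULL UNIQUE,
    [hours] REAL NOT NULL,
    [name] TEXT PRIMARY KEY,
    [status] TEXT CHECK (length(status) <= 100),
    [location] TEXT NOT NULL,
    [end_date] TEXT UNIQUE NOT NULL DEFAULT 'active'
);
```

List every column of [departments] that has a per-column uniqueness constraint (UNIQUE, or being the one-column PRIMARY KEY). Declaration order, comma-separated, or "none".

rate, start_date, phone

- salary: part of a composite PRIMARY KEY — only the tuple is unique, not this column on its own.
- budget: no UNIQUE or single-column PK constraint.
- email: no UNIQUE or single-column PK constraint.
- bonus: no UNIQUE or single-column PK constraint.
- rate: declared UNIQUE → unique.
- start_date: declared UNIQUE → unique.
- phone: declared UNIQUE → unique.
- score: no UNIQUE or single-column PK constraint.
- department_id: part of a composite PRIMARY KEY — only the tuple is unique, not this column on its own.
- end_date: part of a composite PRIMARY KEY — only the tuple is unique, not this column on its own.
- manager: no UNIQUE or single-column PK constraint.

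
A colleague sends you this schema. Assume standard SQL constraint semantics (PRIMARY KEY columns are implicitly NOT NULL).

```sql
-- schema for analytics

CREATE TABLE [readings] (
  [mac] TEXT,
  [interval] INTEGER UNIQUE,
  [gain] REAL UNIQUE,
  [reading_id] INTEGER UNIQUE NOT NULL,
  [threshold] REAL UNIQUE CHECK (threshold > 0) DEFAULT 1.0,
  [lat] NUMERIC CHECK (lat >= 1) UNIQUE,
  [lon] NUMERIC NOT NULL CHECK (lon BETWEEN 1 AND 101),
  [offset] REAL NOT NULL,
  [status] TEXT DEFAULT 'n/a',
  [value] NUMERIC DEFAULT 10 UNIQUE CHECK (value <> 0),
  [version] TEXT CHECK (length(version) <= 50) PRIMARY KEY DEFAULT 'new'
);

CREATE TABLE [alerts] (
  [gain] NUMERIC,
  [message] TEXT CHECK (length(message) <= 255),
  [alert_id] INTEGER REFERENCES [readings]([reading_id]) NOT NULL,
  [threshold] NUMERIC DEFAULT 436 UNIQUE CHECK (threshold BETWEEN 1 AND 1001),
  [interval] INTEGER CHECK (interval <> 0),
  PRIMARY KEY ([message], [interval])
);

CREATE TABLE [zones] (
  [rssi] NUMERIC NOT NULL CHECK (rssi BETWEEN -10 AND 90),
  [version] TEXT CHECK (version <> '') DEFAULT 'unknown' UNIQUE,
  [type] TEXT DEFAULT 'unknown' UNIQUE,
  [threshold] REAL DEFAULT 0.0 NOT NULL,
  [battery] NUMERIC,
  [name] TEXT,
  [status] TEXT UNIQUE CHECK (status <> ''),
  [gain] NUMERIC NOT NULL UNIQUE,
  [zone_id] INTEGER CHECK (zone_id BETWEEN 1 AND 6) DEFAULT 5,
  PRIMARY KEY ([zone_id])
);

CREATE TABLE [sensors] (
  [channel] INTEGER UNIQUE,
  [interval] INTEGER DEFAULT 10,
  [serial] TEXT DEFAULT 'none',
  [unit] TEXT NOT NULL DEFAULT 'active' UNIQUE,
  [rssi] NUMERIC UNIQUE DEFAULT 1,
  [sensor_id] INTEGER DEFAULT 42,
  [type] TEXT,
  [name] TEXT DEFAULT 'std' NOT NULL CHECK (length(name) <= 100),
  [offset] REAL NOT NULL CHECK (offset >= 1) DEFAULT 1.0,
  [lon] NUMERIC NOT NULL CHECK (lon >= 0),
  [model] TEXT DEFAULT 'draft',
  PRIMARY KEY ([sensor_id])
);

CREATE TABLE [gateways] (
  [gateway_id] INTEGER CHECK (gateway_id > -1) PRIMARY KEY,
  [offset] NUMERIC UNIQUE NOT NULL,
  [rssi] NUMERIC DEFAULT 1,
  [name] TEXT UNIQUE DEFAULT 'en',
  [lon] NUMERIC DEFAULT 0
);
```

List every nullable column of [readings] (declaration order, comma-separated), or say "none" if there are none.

mac, interval, gain, threshold, lat, status, value

- mac: no NOT NULL constraint applies → nullable.
- interval: UNIQUE does not imply NOT NULL → nullable.
- gain: UNIQUE does not imply NOT NULL → nullable.
- reading_id: declared NOT NULL → not nullable.
- threshold: CHECK does not forbid NULL (a CHECK constraint passes when its expression is NULL) → nullable.
- lat: CHECK does not forbid NULL (a CHECK constraint passes when its expression is NULL) → nullable.
- lon: declared NOT NULL → not nullable.
- offset: declared NOT NULL → not nullable.
- status: DEFAULT only fills an omitted column; an explicit NULL is still allowed → nullable.
- value: CHECK does not forbid NULL (a CHECK constraint passes when its expression is NULL) → nullable.
- version: part of the PRIMARY KEY, which implies NOT NULL → not nullable.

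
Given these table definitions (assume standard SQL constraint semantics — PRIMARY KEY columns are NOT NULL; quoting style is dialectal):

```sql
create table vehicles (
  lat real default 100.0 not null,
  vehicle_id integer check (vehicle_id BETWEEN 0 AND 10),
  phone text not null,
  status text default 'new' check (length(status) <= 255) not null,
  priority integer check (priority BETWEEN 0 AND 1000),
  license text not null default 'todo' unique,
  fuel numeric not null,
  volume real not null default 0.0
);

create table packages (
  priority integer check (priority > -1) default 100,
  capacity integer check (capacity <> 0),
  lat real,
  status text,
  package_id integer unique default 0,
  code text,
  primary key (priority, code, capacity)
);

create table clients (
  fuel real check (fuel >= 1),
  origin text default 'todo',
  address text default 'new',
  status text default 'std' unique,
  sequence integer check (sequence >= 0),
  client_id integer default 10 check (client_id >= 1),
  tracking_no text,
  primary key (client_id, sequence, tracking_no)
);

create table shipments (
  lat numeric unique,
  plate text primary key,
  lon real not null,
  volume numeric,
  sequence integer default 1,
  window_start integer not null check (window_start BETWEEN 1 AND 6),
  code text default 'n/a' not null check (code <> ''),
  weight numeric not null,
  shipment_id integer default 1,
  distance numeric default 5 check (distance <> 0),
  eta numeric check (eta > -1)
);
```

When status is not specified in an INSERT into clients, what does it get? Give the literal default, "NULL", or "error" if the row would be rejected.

'std'

status has an explicit DEFAULT 'std'.
When the column is omitted from an INSERT, that default is used.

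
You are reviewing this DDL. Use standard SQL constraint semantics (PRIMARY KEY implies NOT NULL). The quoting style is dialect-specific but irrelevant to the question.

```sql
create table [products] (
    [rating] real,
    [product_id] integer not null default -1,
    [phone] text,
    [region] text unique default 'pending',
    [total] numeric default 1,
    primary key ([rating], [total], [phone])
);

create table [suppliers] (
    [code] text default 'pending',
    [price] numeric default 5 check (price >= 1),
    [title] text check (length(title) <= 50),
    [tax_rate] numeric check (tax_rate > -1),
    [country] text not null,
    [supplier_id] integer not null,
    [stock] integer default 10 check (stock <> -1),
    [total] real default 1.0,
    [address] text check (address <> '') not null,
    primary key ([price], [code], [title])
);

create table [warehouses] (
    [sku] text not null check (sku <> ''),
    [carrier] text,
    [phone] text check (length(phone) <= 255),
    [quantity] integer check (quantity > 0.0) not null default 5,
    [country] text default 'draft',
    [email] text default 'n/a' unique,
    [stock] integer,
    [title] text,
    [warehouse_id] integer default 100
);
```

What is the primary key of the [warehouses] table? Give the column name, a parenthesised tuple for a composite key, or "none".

No column is declared PRIMARY KEY inline, and there is no table-level PRIMARY KEY clause in warehouses.

none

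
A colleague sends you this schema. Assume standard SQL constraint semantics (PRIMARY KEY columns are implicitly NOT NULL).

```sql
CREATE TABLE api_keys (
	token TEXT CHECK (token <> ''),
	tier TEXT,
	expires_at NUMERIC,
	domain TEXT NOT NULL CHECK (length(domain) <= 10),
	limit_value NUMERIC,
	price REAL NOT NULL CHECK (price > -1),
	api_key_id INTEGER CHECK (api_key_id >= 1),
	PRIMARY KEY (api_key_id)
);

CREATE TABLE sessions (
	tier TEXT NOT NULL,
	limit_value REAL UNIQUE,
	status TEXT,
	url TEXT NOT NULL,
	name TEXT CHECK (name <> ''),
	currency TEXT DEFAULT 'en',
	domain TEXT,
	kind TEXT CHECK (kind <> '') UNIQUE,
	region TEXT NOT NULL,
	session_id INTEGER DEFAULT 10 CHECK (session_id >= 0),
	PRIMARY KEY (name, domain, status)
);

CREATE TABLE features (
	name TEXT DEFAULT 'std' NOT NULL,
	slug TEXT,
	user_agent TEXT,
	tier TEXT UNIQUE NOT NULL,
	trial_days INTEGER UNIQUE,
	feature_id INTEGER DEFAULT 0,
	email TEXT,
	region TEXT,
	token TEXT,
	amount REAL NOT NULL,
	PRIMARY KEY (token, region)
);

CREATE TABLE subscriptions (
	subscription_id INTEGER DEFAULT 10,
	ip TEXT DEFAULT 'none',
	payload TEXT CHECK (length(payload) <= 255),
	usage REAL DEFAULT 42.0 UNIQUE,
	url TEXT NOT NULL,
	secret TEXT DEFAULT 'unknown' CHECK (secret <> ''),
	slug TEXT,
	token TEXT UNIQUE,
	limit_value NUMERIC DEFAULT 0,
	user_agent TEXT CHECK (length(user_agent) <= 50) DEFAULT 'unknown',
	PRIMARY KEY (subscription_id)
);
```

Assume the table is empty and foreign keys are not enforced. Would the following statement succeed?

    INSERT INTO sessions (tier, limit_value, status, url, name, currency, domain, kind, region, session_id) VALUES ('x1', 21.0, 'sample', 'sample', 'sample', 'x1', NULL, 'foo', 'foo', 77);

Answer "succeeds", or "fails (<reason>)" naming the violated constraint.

domain is explicitly set to NULL, but domain is part of the PRIMARY KEY (implied NOT NULL).

fails (NOT NULL on domain)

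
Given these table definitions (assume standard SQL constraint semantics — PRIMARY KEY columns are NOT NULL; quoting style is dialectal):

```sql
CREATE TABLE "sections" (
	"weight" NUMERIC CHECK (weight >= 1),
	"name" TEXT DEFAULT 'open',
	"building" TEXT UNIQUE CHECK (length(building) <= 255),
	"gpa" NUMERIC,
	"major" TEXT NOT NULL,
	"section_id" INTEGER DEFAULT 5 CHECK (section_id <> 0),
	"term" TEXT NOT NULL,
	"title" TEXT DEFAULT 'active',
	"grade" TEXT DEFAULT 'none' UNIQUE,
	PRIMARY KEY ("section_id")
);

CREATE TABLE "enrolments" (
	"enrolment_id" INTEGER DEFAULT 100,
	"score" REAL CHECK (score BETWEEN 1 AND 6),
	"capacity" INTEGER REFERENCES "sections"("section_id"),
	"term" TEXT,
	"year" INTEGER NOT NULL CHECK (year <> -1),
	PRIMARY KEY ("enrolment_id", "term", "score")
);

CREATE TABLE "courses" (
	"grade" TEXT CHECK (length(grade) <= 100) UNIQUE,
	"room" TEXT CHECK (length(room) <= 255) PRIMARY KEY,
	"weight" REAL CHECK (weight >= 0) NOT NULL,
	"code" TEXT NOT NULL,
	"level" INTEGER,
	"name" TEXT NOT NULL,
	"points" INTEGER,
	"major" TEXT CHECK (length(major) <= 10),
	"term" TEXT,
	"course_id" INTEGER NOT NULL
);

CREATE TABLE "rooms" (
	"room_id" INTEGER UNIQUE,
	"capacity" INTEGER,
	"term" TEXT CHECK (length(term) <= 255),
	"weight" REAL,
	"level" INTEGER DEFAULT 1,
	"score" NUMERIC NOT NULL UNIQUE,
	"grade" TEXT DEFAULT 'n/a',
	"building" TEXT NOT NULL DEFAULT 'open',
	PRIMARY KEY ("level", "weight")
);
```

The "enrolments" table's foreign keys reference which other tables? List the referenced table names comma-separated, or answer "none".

- capacity REFERENCES sections(section_id).

sections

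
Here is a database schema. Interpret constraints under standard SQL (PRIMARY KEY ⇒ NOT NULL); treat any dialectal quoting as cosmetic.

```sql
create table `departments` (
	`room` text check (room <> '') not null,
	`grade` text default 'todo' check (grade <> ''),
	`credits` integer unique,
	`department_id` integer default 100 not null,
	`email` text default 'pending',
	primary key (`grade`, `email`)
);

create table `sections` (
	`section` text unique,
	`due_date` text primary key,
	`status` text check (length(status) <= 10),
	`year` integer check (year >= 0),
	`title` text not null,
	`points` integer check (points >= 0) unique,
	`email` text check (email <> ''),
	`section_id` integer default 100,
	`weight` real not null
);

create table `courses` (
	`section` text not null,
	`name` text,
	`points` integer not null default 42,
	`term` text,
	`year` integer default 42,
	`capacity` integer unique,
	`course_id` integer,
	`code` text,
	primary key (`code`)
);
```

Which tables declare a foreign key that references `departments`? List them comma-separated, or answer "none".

none

No REFERENCES clause anywhere in the schema names departments.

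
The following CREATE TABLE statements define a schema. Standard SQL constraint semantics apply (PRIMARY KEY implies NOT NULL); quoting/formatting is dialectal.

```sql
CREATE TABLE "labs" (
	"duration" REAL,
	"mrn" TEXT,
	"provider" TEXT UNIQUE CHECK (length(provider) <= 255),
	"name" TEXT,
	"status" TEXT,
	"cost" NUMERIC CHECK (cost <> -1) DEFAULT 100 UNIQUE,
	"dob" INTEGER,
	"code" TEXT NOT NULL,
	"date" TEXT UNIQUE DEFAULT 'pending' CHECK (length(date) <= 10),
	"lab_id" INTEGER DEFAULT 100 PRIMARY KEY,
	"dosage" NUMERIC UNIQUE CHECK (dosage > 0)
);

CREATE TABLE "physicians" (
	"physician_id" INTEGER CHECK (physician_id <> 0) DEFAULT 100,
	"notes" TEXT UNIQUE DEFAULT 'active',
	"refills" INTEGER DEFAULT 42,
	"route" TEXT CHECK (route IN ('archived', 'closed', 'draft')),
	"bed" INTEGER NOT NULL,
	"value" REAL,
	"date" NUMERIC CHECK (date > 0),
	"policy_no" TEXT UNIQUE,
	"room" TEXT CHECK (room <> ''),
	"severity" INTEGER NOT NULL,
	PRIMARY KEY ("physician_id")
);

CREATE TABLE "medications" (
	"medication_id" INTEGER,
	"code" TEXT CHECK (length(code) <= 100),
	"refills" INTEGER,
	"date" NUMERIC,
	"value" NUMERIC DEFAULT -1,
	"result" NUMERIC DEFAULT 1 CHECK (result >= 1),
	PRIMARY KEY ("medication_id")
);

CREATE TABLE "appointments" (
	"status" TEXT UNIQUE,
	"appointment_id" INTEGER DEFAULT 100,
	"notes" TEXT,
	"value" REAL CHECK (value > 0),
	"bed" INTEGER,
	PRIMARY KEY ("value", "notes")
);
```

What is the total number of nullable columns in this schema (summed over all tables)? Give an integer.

24

labs: 9 nullable (duration, mrn, provider, name, status, cost, dob, date, dosage — PK (lab_id) and explicit NOT NULL columns excluded).
physicians: 7 nullable (notes, refills, route, value, date, policy_no, room — PK (physician_id) and explicit NOT NULL columns excluded).
medications: 5 nullable (code, refills, date, value, result — PK (medication_id) and explicit NOT NULL columns excluded).
appointments: 3 nullable (status, appointment_id, bed — PK (value, notes) and explicit NOT NULL columns excluded).
Total: 9 + 7 + 5 + 3 = 24.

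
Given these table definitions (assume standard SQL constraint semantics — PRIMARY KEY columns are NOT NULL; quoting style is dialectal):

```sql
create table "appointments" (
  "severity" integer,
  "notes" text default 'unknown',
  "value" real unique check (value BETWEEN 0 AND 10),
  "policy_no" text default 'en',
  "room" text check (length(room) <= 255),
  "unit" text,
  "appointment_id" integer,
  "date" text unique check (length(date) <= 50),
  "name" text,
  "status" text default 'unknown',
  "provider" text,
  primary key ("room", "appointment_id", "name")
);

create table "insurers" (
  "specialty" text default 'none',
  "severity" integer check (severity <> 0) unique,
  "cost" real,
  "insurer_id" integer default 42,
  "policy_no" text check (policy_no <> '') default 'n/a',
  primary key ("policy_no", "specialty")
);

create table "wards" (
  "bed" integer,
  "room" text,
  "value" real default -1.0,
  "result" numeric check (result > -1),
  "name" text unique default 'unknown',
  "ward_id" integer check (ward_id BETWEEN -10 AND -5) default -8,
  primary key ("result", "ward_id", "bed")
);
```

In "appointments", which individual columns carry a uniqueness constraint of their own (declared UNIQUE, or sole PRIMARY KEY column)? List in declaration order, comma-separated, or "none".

value, date

- severity: no UNIQUE or single-column PK constraint.
- notes: no UNIQUE or single-column PK constraint.
- value: declared UNIQUE → unique.
- policy_no: no UNIQUE or single-column PK constraint.
- room: part of a composite PRIMARY KEY — only the tuple is unique, not this column on its own.
- unit: no UNIQUE or single-column PK constraint.
- appointment_id: part of a composite PRIMARY KEY — only the tuple is unique, not this column on its own.
- date: declared UNIQUE → unique.
- name: part of a composite PRIMARY KEY — only the tuple is unique, not this column on its own.
- status: no UNIQUE or single-column PK constraint.
- provider: no UNIQUE or single-column PK constraint.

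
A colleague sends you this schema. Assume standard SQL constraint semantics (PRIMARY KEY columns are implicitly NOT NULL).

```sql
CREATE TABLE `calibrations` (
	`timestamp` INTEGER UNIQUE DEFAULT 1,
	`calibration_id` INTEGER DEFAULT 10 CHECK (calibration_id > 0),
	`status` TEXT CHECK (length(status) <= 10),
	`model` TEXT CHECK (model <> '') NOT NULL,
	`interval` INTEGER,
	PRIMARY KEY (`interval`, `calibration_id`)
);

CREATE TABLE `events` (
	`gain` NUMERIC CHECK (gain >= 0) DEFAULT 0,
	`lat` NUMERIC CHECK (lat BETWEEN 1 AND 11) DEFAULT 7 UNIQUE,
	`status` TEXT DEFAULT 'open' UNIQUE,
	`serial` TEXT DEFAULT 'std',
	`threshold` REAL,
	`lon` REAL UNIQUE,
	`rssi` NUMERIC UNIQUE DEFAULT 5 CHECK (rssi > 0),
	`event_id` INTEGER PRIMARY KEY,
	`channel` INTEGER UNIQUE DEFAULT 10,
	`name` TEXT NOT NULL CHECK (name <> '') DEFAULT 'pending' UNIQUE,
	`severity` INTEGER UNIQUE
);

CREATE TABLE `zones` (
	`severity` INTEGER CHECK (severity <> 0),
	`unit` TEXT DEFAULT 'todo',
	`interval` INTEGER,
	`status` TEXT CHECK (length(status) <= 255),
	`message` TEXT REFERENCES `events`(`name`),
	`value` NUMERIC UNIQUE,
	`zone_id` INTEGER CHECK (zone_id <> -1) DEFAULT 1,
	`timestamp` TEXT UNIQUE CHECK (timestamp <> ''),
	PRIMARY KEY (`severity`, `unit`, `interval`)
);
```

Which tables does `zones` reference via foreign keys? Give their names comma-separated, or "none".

events

- message REFERENCES events(name).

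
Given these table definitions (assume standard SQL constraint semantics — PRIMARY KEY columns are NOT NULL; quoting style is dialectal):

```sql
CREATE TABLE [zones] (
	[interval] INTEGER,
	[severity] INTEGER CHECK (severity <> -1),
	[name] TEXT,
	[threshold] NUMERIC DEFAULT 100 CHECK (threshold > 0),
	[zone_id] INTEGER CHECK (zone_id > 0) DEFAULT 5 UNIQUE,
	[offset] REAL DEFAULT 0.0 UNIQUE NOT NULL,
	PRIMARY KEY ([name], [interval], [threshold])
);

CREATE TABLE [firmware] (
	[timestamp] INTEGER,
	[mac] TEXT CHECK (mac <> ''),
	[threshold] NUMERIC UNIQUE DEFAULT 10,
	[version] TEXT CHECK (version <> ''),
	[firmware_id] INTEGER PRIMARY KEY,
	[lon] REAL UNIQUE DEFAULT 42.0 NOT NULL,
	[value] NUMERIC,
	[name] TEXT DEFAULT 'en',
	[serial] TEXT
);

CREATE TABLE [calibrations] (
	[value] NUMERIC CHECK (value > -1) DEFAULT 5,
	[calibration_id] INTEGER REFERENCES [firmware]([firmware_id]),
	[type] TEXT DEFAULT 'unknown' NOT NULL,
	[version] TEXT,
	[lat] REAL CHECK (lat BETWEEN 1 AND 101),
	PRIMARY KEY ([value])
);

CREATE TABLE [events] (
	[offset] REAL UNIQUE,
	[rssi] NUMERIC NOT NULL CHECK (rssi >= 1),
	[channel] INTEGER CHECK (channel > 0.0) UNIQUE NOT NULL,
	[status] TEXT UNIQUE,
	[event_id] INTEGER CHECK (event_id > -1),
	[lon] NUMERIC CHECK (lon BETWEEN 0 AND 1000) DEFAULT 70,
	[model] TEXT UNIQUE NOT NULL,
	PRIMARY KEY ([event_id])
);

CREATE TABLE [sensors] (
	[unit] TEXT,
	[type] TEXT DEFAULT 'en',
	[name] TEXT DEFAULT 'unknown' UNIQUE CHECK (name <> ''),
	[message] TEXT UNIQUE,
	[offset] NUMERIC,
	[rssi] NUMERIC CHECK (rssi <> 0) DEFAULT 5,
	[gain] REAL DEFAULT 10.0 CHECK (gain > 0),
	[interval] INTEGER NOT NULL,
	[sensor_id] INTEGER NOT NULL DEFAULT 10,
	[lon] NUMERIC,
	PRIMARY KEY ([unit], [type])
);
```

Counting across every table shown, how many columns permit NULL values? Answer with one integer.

zones: 2 nullable (severity, zone_id — PK (name, interval, threshold) and explicit NOT NULL columns excluded).
firmware: 7 nullable (timestamp, mac, threshold, version, value, name, serial — PK (firmware_id) and explicit NOT NULL columns excluded).
calibrations: 3 nullable (calibration_id, version, lat — PK (value) and explicit NOT NULL columns excluded).
events: 3 nullable (offset, status, lon — PK (event_id) and explicit NOT NULL columns excluded).
sensors: 6 nullable (name, message, offset, rssi, gain, lon — PK (unit, type) and explicit NOT NULL columns excluded).
Total: 2 + 7 + 3 + 3 + 6 = 21.

21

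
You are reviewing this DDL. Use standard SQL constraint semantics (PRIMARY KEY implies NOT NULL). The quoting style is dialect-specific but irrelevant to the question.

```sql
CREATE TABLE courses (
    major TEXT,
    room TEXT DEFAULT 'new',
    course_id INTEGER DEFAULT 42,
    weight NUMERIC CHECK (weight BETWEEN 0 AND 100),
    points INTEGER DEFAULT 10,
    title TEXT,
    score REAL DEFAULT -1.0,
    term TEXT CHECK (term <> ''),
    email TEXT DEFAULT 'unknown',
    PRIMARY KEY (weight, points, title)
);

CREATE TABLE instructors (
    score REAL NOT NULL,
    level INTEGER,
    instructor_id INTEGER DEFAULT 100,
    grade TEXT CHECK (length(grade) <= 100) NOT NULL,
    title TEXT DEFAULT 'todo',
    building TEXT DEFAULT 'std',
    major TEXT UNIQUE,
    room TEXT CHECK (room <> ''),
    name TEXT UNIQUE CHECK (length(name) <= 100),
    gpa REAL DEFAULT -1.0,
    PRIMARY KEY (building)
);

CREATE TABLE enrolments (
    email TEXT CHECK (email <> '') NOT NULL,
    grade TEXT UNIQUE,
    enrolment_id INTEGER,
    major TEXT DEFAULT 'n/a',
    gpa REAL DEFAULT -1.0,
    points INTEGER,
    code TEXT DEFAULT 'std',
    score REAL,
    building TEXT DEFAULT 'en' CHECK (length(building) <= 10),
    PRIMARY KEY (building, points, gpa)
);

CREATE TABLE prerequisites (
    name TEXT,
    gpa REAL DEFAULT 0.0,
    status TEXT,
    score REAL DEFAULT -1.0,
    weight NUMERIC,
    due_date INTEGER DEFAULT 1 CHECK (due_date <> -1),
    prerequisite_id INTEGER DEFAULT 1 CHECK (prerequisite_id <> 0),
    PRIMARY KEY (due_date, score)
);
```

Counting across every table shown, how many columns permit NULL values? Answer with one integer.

courses: 6 nullable (major, room, course_id, score, term, email — PK (weight, points, title) and explicit NOT NULL columns excluded).
instructors: 7 nullable (level, instructor_id, title, major, room, name, gpa — PK (building) and explicit NOT NULL columns excluded).
enrolments: 5 nullable (grade, enrolment_id, major, code, score — PK (building, points, gpa) and explicit NOT NULL columns excluded).
prerequisites: 5 nullable (name, gpa, status, weight, prerequisite_id — PK (due_date, score) and explicit NOT NULL columns excluded).
Total: 6 + 7 + 5 + 5 = 23.

23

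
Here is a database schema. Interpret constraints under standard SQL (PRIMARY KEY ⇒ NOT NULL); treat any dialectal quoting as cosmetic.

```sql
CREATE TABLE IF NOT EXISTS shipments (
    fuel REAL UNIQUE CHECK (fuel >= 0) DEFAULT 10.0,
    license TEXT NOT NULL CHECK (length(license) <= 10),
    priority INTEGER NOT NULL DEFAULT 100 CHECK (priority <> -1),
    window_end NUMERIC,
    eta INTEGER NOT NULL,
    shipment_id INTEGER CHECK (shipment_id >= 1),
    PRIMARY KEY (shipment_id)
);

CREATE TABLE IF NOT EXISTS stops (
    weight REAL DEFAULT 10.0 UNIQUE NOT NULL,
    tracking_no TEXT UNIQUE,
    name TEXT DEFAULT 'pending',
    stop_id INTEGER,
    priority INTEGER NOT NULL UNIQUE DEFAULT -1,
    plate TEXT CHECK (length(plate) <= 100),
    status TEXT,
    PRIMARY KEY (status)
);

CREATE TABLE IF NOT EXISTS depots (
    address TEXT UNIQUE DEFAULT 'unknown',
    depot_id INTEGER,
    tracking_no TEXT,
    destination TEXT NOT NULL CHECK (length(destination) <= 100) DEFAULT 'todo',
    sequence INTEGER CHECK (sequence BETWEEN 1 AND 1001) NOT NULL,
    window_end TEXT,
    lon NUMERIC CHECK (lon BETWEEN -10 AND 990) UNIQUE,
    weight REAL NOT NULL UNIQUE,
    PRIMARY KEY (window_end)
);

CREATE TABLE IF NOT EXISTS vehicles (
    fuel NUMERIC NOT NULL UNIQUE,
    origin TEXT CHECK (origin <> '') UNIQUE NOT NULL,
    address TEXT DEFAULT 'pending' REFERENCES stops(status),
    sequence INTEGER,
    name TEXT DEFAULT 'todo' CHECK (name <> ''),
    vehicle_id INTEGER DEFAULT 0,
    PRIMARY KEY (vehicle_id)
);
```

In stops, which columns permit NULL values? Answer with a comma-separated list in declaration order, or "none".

- weight: declared NOT NULL → not nullable.
- tracking_no: UNIQUE does not imply NOT NULL → nullable.
- name: DEFAULT only fills an omitted column; an explicit NULL is still allowed → nullable.
- stop_id: no NOT NULL constraint applies → nullable.
- priority: declared NOT NULL → not nullable.
- plate: CHECK does not forbid NULL (a CHECK constraint passes when its expression is NULL) → nullable.
- status: part of the PRIMARY KEY, which implies NOT NULL → not nullable.

tracking_no, name, stop_id, plate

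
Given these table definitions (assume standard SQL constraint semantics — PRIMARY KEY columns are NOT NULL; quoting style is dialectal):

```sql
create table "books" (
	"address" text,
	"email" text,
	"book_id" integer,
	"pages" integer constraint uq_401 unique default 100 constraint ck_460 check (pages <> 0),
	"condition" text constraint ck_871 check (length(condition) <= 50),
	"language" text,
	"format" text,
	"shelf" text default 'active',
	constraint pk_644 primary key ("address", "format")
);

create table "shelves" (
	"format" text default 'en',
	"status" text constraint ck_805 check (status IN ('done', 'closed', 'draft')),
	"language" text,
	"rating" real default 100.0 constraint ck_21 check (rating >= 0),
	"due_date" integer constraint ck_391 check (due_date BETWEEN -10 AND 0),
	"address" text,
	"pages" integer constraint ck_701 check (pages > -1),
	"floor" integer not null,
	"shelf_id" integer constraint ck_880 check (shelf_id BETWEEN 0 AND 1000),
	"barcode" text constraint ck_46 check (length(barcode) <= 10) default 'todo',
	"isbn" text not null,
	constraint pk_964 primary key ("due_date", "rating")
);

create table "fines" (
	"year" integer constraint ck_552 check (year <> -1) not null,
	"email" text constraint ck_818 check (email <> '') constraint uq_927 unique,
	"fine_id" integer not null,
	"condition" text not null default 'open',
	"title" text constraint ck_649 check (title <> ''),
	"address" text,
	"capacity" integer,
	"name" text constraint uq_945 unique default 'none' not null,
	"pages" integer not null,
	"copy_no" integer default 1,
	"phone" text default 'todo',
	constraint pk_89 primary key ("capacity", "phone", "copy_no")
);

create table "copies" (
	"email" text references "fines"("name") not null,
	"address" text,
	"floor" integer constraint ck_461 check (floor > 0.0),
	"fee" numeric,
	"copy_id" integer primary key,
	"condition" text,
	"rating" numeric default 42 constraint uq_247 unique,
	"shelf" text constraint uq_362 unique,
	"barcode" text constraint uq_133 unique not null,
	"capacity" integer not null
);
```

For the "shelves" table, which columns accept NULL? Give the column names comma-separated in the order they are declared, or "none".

format, status, language, address, pages, shelf_id, barcode

- format: DEFAULT only fills an omitted column; an explicit NULL is still allowed → nullable.
- status: CHECK does not forbid NULL (a CHECK constraint passes when its expression is NULL) → nullable.
- language: no NOT NULL constraint applies → nullable.
- rating: part of the PRIMARY KEY, which implies NOT NULL → not nullable.
- due_date: part of the PRIMARY KEY, which implies NOT NULL → not nullable.
- address: no NOT NULL constraint applies → nullable.
- pages: CHECK does not forbid NULL (a CHECK constraint passes when its expression is NULL) → nullable.
- floor: declared NOT NULL → not nullable.
- shelf_id: CHECK does not forbid NULL (a CHECK constraint passes when its expression is NULL) → nullable.
- barcode: CHECK does not forbid NULL (a CHECK constraint passes when its expression is NULL) → nullable.
- isbn: declared NOT NULL → not nullable.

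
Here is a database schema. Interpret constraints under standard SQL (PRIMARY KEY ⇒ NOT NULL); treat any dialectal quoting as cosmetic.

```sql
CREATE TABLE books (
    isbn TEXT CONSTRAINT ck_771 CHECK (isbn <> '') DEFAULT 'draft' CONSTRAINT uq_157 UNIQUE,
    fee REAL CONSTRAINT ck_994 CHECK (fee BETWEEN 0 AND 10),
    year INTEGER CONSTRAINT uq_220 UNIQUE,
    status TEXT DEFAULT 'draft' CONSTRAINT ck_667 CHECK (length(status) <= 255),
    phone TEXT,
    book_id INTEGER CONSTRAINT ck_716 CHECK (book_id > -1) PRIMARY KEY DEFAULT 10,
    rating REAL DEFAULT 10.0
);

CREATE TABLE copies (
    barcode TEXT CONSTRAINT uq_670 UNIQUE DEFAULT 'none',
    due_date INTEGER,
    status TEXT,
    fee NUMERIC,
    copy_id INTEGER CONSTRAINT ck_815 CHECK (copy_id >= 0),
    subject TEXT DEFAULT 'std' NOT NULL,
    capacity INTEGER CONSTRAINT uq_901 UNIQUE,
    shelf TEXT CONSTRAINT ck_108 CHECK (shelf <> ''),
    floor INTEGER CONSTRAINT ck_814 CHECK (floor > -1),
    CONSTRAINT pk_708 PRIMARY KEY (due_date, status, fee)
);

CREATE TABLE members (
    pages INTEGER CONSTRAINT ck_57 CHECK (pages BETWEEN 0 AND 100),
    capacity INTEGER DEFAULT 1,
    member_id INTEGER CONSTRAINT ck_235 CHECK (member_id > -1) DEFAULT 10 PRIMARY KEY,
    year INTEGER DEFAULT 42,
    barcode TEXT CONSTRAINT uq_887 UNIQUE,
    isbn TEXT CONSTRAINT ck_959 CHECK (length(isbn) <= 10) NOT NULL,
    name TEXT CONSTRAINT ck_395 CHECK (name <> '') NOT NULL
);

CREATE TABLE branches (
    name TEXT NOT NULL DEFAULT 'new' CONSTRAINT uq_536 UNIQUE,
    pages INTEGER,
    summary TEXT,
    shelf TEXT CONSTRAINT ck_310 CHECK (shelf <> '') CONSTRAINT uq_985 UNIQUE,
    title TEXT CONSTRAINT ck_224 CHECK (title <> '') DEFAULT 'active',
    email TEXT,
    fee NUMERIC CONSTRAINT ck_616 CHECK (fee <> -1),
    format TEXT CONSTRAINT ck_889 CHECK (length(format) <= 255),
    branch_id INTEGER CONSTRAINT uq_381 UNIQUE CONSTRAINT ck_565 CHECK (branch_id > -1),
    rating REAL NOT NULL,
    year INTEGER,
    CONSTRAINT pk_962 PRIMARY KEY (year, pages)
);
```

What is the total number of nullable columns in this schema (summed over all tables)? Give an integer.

books: 6 nullable (isbn, fee, year, status, phone, rating — PK (book_id) and explicit NOT NULL columns excluded).
copies: 5 nullable (barcode, copy_id, capacity, shelf, floor — PK (due_date, status, fee) and explicit NOT NULL columns excluded).
members: 4 nullable (pages, capacity, year, barcode — PK (member_id) and explicit NOT NULL columns excluded).
branches: 7 nullable (summary, shelf, title, email, fee, format, branch_id — PK (year, pages) and explicit NOT NULL columns excluded).
Total: 6 + 5 + 4 + 7 = 22.

22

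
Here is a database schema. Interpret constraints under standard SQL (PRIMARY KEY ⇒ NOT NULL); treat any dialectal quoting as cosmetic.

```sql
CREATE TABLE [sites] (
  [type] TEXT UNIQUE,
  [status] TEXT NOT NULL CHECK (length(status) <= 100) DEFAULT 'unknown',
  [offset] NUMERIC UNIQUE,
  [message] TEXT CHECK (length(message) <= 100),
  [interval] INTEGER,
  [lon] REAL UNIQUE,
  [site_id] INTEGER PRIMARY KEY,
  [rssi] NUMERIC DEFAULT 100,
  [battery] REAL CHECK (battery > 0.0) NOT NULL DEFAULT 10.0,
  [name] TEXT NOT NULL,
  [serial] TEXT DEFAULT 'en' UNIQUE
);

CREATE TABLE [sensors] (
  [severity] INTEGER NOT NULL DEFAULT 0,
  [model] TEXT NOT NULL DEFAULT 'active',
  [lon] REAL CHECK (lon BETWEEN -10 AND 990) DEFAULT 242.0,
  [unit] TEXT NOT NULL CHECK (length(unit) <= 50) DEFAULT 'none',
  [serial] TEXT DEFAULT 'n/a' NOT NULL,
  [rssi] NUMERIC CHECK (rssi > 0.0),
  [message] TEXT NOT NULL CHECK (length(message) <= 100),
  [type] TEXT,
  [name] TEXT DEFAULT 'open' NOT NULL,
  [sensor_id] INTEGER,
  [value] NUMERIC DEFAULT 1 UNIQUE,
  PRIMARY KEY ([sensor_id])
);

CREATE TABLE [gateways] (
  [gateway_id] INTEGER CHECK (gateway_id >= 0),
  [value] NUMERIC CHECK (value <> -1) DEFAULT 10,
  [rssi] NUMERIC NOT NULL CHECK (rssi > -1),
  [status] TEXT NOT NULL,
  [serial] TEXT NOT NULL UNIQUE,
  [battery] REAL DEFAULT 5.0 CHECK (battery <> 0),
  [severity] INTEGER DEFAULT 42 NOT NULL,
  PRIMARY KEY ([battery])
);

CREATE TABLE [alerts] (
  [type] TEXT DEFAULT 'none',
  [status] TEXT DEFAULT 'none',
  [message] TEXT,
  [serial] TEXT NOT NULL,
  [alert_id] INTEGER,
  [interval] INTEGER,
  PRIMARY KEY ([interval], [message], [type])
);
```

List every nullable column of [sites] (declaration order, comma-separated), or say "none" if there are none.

type, offset, message, interval, lon, rssi, serial

- type: UNIQUE does not imply NOT NULL → nullable.
- status: declared NOT NULL → not nullable.
- offset: UNIQUE does not imply NOT NULL → nullable.
- message: CHECK does not forbid NULL (a CHECK constraint passes when its expression is NULL) → nullable.
- interval: no NOT NULL constraint applies → nullable.
- lon: UNIQUE does not imply NOT NULL → nullable.
- site_id: part of the PRIMARY KEY, which implies NOT NULL → not nullable.
- rssi: DEFAULT only fills an omitted column; an explicit NULL is still allowed → nullable.
- battery: declared NOT NULL → not nullable.
- name: declared NOT NULL → not nullable.
- serial: UNIQUE does not imply NOT NULL → nullable.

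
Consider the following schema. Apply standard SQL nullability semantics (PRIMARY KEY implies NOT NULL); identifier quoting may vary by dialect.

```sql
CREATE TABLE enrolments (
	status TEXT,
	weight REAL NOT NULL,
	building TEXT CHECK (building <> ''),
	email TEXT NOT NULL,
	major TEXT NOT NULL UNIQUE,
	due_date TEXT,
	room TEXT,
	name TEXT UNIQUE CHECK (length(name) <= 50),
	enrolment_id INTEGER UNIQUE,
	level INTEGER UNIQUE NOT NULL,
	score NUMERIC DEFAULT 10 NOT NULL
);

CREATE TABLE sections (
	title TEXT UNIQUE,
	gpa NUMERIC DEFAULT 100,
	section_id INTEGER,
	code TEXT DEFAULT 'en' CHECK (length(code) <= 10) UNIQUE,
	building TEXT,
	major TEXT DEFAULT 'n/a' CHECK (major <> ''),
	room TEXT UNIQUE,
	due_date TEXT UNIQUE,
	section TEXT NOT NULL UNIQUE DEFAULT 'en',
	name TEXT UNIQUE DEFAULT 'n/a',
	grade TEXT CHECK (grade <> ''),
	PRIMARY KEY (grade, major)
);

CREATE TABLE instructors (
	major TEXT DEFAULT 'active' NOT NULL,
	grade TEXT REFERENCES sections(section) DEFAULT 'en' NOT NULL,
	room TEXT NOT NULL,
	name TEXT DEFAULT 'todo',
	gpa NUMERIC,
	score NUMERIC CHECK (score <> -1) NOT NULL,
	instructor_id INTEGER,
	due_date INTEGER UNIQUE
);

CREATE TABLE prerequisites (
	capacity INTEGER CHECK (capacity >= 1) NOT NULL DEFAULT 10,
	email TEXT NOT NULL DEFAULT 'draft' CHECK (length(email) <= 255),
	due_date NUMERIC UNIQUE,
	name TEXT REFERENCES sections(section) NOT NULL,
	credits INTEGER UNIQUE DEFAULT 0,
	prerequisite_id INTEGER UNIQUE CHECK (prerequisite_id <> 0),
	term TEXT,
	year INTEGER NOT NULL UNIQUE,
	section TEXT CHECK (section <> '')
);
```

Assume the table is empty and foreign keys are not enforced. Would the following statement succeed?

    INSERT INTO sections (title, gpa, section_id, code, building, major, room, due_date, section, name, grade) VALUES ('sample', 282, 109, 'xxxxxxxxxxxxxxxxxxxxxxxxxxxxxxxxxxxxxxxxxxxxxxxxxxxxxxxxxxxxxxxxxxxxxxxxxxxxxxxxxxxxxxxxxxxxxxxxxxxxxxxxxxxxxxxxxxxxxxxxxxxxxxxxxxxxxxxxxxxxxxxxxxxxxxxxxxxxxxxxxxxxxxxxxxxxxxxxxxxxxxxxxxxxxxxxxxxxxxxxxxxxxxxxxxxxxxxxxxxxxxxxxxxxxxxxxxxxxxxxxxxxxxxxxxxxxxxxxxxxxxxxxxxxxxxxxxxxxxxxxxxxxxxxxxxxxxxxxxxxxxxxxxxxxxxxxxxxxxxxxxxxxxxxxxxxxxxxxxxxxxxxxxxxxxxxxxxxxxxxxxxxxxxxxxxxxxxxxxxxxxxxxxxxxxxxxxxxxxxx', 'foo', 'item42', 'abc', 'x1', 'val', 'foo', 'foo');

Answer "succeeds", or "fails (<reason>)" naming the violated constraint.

The value 'xxxxxxxxxxxxxxxxxxxxxxxxxxxxxxxxxxxxxxxxxxxxxxxxxxxxxxxxxxxxxxxxxxxxxxxxxxxxxxxxxxxxxxxxxxxxxxxxxxxxxxxxxxxxxxxxxxxxxxxxxxxxxxxxxxxxxxxxxxxxxxxxxxxxxxxxxxxxxxxxxxxxxxxxxxxxxxxxxxxxxxxxxxxxxxxxxxxxxxxxxxxxxxxxxxxxxxxxxxxxxxxxxxxxxxxxxxxxxxxxxxxxxxxxxxxxxxxxxxxxxxxxxxxxxxxxxxxxxxxxxxxxxxxxxxxxxxxxxxxxxxxxxxxxxxxxxxxxxxxxxxxxxxxxxxxxxxxxxxxxxxxxxxxxxxxxxxxxxxxxxxxxxxxxxxxxxxxxxxxxxxxxxxxxxxxxxxxxxxxx' for code violates CHECK (length(code) <= 10).

fails (CHECK on code)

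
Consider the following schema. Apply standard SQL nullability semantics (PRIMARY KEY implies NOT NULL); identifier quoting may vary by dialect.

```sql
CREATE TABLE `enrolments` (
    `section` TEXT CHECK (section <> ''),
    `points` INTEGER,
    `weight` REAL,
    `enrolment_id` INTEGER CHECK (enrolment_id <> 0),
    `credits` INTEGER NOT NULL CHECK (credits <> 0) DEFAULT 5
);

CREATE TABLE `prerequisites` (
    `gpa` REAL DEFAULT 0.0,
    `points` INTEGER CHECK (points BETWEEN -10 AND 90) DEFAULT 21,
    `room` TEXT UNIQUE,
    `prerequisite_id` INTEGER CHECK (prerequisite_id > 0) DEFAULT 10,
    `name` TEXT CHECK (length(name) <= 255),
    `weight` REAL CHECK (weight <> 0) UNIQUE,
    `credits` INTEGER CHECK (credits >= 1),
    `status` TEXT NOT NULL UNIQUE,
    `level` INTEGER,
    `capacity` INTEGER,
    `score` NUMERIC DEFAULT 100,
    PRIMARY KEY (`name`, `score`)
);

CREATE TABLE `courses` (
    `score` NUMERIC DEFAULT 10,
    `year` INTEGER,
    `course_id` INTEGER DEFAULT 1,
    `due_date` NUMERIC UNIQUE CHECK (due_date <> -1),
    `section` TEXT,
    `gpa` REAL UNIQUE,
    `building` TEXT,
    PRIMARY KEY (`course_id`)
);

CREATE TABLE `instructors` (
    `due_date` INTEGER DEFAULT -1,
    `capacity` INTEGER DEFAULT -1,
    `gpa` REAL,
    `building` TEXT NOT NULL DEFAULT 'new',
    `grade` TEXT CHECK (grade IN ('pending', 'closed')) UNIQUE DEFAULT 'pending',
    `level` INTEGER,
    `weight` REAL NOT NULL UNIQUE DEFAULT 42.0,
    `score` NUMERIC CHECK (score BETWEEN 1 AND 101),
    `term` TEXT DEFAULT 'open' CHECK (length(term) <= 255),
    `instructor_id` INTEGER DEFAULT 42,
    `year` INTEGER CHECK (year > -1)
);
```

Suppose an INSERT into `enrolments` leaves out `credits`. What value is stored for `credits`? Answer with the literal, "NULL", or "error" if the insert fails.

5

credits has an explicit DEFAULT 5.
When the column is omitted from an INSERT, that default is used.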